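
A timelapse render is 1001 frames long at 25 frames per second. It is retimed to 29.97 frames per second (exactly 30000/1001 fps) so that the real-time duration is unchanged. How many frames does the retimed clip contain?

Target frames = source frames × (target rate / source rate) = 1001 × (30000/1001)/(25) = 1001 × 1200/1001 = 1200.

1200 frames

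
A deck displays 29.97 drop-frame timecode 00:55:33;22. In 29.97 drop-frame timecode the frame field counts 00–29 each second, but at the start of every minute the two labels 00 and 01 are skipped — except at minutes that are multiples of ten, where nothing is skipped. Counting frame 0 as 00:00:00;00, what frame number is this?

99912

Complete 10-minute blocks: 5, each 17982 frames → 89910.
Remaining 5 whole minutes in the current block: 1800 + 4 × 1798 = 8992 frames.
Within the current minute: 33 × 30 + 22 − 2 = 1010 (labels ;00/;01 skipped at this minute). Total = 89910 + 8992 + 1010 = 99912.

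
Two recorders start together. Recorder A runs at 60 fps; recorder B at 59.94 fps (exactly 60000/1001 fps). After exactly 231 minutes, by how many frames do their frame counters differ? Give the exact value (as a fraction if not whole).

231 min = 13860 s.
A emits 60 × 13860 = 831600 frames; B emits 60000/1001 × 13860 = 10800000/13.
Difference = 10800/13 frames (≈ 830.7692); B is behind A.

10800/13 frames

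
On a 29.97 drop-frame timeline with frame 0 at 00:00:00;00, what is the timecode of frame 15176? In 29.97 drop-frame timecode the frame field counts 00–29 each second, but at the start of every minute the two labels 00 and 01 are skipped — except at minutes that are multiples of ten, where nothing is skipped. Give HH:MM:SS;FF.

Each 10-minute DF block holds 10 × 60 × 30 − 9 × 2 = 17982 frames. 15176 ÷ 17982 → 0 full blocks, remainder 15176.
Within the partial block the first minute is 1800 frames and each further minute 1798, so 8 further minute boundaries passed. Total skipped labels = 18 × 0 + 2 × 8 = 16.
Non-drop label index = 15176 + 16 = 15192; at 30 labels/s that is 00:08:26:12, i.e. DF 00:08:26;12.

00:08:26;12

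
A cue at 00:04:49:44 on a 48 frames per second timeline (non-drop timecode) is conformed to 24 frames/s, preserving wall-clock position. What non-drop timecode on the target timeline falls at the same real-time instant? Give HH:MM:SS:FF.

Source frame index: (0×3600 + 4×60 + 49) × 48 + 44 = 13916.
Real time: 13916 / (48) = 3479/12 s.
Target frame: (3479/12) × (24) = 6958.
At 24 labels/s: frame 6958 → 00:04:49:22.

00:04:49:22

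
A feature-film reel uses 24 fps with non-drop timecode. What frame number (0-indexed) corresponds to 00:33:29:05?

Total seconds to the label: (0 × 3600 + 33 × 60 + 29) = 2009.
Frame index = 2009 × 24 + 5 = 48221.

48221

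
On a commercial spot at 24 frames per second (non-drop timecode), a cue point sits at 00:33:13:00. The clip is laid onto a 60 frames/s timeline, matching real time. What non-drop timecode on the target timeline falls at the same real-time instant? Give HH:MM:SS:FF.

00:33:13:00

Source frame index: (0×3600 + 33×60 + 13) × 24 + 0 = 47832.
Real time: 47832 / (24) = 1993 s.
Target frame: (1993) × (60) = 119580.
At 60 labels/s: frame 119580 → 00:33:13:00.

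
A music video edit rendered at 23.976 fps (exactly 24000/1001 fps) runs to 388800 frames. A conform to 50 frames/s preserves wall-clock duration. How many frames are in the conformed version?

Target frames = source frames × (target rate / source rate) = 388800 × (50)/(24000/1001) = 388800 × 1001/480 = 810810.

810810 frames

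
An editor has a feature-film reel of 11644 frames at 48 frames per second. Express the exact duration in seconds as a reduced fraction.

2911/12 seconds

Running time = 11644 ÷ (48) = 11644 × 1/48 = 2911/12 s.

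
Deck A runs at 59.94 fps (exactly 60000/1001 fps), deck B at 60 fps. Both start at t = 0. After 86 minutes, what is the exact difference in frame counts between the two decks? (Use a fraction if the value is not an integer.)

309600/1001 frames

86 min = 5160 s.
A emits 60000/1001 × 5160 = 309600000/1001 frames; B emits 60 × 5160 = 309600.
Difference = 309600/1001 frames (≈ 309.2907); B is ahead of A.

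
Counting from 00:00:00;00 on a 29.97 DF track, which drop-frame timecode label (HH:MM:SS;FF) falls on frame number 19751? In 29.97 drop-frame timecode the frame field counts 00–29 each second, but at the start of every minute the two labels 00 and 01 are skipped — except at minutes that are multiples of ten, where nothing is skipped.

Ten DF minutes hold 17982 frames, so frame 19751 lies in block 1 (frames 17982–35963) with 1769 frames into that block.
The block's first minute is 1800 frames and the rest 1798 each; 1769 frames reaches minute 0, so 1 × 18 + 0 × 2 = 18 labels have been skipped so far.
Adding those back, label number 19751 + 18 = 19769 at 30 labels/s is 658 s + 29 f = 0 h 10 min 58 s frame 29, i.e. 00:10:58;29.

00:10:58;29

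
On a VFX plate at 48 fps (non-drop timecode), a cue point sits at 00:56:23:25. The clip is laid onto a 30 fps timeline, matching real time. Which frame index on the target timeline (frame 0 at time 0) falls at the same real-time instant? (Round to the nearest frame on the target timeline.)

Source frame index: (0×3600 + 56×60 + 23) × 48 + 25 = 162409.
Real time: 162409 / (48) = 162409/48 s.
Target frame: (162409/48) × (30) = 812045/8 ≈ 101505.625 → 101506.

frame 101506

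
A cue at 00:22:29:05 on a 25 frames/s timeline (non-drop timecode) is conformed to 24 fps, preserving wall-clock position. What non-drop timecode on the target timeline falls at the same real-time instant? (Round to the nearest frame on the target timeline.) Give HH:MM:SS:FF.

Source frame index: (0×3600 + 22×60 + 29) × 25 + 5 = 33730.
Real time: 33730 / (25) = 6746/5 s.
Target frame: (6746/5) × (24) = 161904/5 ≈ 32380.800 → 32381.
At 24 labels/s: frame 32381 → 00:22:29:05.

00:22:29:05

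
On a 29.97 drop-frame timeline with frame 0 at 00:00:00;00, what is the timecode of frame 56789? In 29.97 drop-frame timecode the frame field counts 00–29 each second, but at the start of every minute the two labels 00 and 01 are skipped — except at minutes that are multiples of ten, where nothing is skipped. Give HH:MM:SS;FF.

Each 10-minute DF block holds 10 × 60 × 30 − 9 × 2 = 17982 frames. 56789 ÷ 17982 → 3 full blocks, remainder 2843.
Within the partial block the first minute is 1800 frames and each further minute 1798, so 1 further minute boundary passed. Total skipped labels = 18 × 3 + 2 × 1 = 56.
Non-drop label index = 56789 + 56 = 56845; at 30 labels/s that is 00:31:34:25, i.e. DF 00:31:34;25.

00:31:34;25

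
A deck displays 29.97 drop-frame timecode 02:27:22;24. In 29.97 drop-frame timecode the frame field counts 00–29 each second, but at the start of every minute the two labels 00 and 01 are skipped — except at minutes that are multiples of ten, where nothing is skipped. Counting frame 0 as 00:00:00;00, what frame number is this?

265018

As if non-drop at 30 labels/s: (2 × 3600 + 27 × 60 + 22) × 30 + 24 = 265284.
Minute boundaries passed: 147; those not divisible by 10: 147 − 14 = 133; dropped labels = 2 × 133 = 266.
Actual frame index = 265284 − 266 = 265018.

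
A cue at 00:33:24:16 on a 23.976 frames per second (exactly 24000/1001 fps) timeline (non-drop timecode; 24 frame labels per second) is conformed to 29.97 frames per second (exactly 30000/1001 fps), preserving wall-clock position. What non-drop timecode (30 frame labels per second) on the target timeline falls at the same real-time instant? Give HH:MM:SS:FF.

Source frame index: (0×3600 + 33×60 + 24) × 24 + 16 = 48112.
Real time: 48112 / (24000/1001) = 3010007/1500 s.
Target frame: (3010007/1500) × (30000/1001) = 60140.
At 30 labels/s: frame 60140 → 00:33:24:20.

00:33:24:20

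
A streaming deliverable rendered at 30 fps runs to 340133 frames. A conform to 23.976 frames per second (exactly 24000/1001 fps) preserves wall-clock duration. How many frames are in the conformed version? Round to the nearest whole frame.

271835 frames

Frames at target rate = 340133 × (24000/1001) / (30) = 272106400/1001 ≈ 271834.565.
Nearest whole frame: 271835.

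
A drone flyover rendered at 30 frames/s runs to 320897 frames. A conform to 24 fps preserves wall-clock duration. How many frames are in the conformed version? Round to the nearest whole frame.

256718 frames

Frames at target rate = 320897 × (24) / (30) = 1283588/5 ≈ 256717.600.
Nearest whole frame: 256718.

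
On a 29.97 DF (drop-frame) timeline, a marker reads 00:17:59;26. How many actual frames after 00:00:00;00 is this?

32364

As if non-drop at 30 labels/s: (0 × 3600 + 17 × 60 + 59) × 30 + 26 = 32396.
Minute boundaries passed: 17; those not divisible by 10: 17 − 1 = 16; dropped labels = 2 × 16 = 32.
Actual frame index = 32396 − 32 = 32364.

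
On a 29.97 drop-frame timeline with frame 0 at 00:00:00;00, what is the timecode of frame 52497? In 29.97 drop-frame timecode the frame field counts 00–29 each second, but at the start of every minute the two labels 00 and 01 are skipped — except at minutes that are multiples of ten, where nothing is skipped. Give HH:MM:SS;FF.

Ten DF minutes hold 17982 frames, so frame 52497 lies in block 2 (frames 35964–53945) with 16533 frames into that block.
The block's first minute is 1800 frames and the rest 1798 each; 16533 frames reaches minute 9, so 2 × 18 + 9 × 2 = 54 labels have been skipped so far.
Adding those back, label number 52497 + 54 = 52551 at 30 labels/s is 1751 s + 21 f = 0 h 29 min 11 s frame 21, i.e. 00:29:11;21.

00:29:11;21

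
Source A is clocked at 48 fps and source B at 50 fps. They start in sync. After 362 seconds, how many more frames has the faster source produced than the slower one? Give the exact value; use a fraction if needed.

A emits 48 × 362 = 17376 frames; B emits 50 × 362 = 18100.
Difference = 724 frames; B is ahead of A.

724 frames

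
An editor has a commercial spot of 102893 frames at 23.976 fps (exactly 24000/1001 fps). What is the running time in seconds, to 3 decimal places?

Running time = 102893 × 1001/24000 = 102995893/24000 s ≈ 4291.496 s.

4291.496 seconds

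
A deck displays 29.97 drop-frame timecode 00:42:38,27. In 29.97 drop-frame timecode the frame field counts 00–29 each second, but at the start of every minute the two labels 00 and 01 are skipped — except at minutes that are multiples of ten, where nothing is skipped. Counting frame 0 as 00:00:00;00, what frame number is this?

As if non-drop at 30 labels/s: (0 × 3600 + 42 × 60 + 38) × 30 + 27 = 76767.
Minute boundaries passed: 42; those not divisible by 10: 42 − 4 = 38; dropped labels = 2 × 38 = 76.
Actual frame index = 76767 − 76 = 76691.

76691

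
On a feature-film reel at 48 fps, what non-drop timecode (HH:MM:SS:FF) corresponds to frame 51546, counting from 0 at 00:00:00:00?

51546 ÷ 48 = 1073 full seconds, remainder 42 frames.
1073 s = 0 h 17 min 53 s.
Timecode: 00:17:53:42.

00:17:53:42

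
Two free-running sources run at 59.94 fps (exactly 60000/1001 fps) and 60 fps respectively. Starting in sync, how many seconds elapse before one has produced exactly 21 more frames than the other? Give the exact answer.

The gap grows by |60 − 60000/1001| = 60/1001 frames per second.
Time for a 21-frame gap: 21 ÷ (60/1001) = 350.35 s.

350.35 seconds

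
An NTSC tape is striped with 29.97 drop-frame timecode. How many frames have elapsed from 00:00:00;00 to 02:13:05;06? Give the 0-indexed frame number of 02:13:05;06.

Complete 10-minute blocks: 13, each 17982 frames → 233766.
Remaining 3 whole minutes in the current block: 1800 + 2 × 1798 = 5396 frames.
Within the current minute: 5 × 30 + 6 − 2 = 154 (labels ;00/;01 skipped at this minute). Total = 233766 + 5396 + 154 = 239316.

239316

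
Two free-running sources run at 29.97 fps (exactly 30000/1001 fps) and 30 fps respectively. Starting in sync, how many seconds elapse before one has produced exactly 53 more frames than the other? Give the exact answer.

53053/30 seconds

The gap grows by |30 − 30000/1001| = 30/1001 frames per second.
Time for a 53-frame gap: 53 ÷ (30/1001) = 53053/30 s.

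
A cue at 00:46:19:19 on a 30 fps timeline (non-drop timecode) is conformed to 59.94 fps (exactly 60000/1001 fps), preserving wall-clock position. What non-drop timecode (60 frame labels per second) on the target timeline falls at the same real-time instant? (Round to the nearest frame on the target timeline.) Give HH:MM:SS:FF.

00:46:16:51

Source frame index: (0×3600 + 46×60 + 19) × 30 + 19 = 83389.
Real time: 83389 / (30) = 83389/30 s.
Target frame: (83389/30) × (60000/1001) = 166778000/1001 ≈ 166611.389 → 166611.
At 60 labels/s: frame 166611 → 00:46:16:51.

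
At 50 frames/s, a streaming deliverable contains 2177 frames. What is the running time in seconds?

Running time = 2177 / (50) = 43.54 s.

43.54 seconds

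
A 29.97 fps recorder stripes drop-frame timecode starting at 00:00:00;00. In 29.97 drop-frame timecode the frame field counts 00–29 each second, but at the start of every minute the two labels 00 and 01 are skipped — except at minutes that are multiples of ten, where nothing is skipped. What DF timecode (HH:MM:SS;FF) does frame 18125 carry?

00:10:04;23

Ten DF minutes hold 17982 frames, so frame 18125 lies in block 1 (frames 17982–35963) with 143 frames into that block.
The block's first minute is 1800 frames and the rest 1798 each; 143 frames reaches minute 0, so 1 × 18 + 0 × 2 = 18 labels have been skipped so far.
Adding those back, label number 18125 + 18 = 18143 at 30 labels/s is 604 s + 23 f = 0 h 10 min 4 s frame 23, i.e. 00:10:04;23.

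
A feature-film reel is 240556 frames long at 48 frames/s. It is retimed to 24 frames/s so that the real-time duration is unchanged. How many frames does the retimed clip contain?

Target frames = source frames × (target rate / source rate) = 240556 × (24)/(48) = 240556 × 1/2 = 120278.

120278 frames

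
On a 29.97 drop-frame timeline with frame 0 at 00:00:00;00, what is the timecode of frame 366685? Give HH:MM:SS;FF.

03:23:55;01

Ten DF minutes hold 17982 frames, so frame 366685 lies in block 20 (frames 359640–377621) with 7045 frames into that block.
The block's first minute is 1800 frames and the rest 1798 each; 7045 frames reaches minute 3, so 20 × 18 + 3 × 2 = 366 labels have been skipped so far.
Adding those back, label number 366685 + 366 = 367051 at 30 labels/s is 12235 s + 1 f = 3 h 23 min 55 s frame 1, i.e. 03:23:55;01.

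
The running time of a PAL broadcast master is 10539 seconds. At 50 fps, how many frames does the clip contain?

526950 frames

Frames = 10539 × 50 = 526950.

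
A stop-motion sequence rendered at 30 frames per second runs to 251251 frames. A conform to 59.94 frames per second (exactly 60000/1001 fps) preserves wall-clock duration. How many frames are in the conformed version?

502000 frames

Target frames = source frames × (target rate / source rate) = 251251 × (60000/1001)/(30) = 251251 × 2000/1001 = 502000.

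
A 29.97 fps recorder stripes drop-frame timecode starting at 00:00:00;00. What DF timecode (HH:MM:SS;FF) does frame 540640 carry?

05:00:39;10

Ten DF minutes hold 17982 frames, so frame 540640 lies in block 30 (frames 539460–557441) with 1180 frames into that block.
The block's first minute is 1800 frames and the rest 1798 each; 1180 frames reaches minute 0, so 30 × 18 + 0 × 2 = 540 labels have been skipped so far.
Adding those back, label number 540640 + 540 = 541180 at 30 labels/s is 18039 s + 10 f = 5 h 0 min 39 s frame 10, i.e. 05:00:39;10.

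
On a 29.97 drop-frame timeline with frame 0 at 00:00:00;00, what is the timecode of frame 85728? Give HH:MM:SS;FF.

00:47:40;14

Each 10-minute DF block holds 10 × 60 × 30 − 9 × 2 = 17982 frames. 85728 ÷ 17982 → 4 full blocks, remainder 13800.
Within the partial block the first minute is 1800 frames and each further minute 1798, so 7 further minute boundaries passed. Total skipped labels = 18 × 4 + 2 × 7 = 86.
Non-drop label index = 85728 + 86 = 85814; at 30 labels/s that is 00:47:40:14, i.e. DF 00:47:40;14.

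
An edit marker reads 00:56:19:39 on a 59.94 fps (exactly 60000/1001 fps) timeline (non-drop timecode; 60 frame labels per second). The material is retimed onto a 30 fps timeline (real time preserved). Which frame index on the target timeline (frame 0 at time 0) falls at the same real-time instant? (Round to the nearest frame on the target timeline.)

frame 101491

Source frame index: (0×3600 + 56×60 + 19) × 60 + 39 = 202779.
Real time: 202779 / (60000/1001) = 67660593/20000 s.
Target frame: (67660593/20000) × (30) = 202981779/2000 ≈ 101490.890 → 101491.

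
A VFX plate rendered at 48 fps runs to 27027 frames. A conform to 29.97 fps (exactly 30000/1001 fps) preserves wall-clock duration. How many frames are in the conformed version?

Target frames = source frames × (target rate / source rate) = 27027 × (30000/1001)/(48) = 27027 × 625/1001 = 16875.

16875 frames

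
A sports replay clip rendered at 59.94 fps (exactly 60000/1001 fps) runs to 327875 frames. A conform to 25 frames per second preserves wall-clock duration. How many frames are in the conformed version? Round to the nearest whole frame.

136751 frames

Frames at target rate = 327875 × (25) / (60000/1001) = 13128115/96 ≈ 136751.198.
Nearest whole frame: 136751.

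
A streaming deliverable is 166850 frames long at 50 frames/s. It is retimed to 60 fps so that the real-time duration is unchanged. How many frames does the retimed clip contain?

Frames at target rate = 166850 × (60) / (50) = 200220.

200220 frames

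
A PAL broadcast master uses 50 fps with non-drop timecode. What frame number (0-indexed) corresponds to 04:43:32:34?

850634

Total seconds to the label: (4 × 3600 + 43 × 60 + 32) = 17012.
Frame index = 17012 × 50 + 34 = 850634.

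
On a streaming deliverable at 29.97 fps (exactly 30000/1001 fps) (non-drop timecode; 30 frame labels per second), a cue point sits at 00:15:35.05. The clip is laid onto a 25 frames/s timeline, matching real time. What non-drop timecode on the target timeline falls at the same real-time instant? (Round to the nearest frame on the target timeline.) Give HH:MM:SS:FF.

Source frame index: (0×3600 + 15×60 + 35) × 30 + 5 = 28055.
Real time: 28055 / (30000/1001) = 5616611/6000 s.
Target frame: (5616611/6000) × (25) = 5616611/240 ≈ 23402.546 → 23403.
At 25 labels/s: frame 23403 → 00:15:36:03.

00:15:36:03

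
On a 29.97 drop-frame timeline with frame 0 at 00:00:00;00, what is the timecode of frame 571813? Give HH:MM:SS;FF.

05:17:59;15

Ten DF minutes hold 17982 frames, so frame 571813 lies in block 31 (frames 557442–575423) with 14371 frames into that block.
The block's first minute is 1800 frames and the rest 1798 each; 14371 frames reaches minute 7, so 31 × 18 + 7 × 2 = 572 labels have been skipped so far.
Adding those back, label number 571813 + 572 = 572385 at 30 labels/s is 19079 s + 15 f = 5 h 17 min 59 s frame 15, i.e. 05:17:59;15.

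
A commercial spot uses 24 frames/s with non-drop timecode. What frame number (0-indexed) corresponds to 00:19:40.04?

Total seconds to the label: (0 × 3600 + 19 × 60 + 40) = 1180.
Frame index = 1180 × 24 + 4 = 28324.

28324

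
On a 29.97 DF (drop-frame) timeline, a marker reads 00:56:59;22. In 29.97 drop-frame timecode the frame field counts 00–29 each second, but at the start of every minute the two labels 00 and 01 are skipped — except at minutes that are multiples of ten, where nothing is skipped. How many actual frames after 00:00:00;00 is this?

As if non-drop at 30 labels/s: (0 × 3600 + 56 × 60 + 59) × 30 + 22 = 102592.
Minute boundaries passed: 56; those not divisible by 10: 56 − 5 = 51; dropped labels = 2 × 51 = 102.
Actual frame index = 102592 − 102 = 102490.

102490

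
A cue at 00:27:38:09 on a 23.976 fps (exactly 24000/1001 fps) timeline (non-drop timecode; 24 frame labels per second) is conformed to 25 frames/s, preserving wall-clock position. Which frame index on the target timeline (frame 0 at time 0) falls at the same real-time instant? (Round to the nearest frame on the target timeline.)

Source frame index: (0×3600 + 27×60 + 38) × 24 + 9 = 39801.
Real time: 39801 / (24000/1001) = 13280267/8000 s.
Target frame: (13280267/8000) × (25) = 13280267/320 ≈ 41500.834 → 41501.

frame 41501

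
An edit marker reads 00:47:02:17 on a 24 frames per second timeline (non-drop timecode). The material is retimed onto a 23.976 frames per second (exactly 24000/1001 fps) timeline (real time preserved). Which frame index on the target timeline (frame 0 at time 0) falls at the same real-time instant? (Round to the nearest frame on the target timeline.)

Source frame index: (0×3600 + 47×60 + 2) × 24 + 17 = 67745.
Real time: 67745 / (24) = 67745/24 s.
Target frame: (67745/24) × (24000/1001) = 67745000/1001 ≈ 67677.323 → 67677.

frame 67677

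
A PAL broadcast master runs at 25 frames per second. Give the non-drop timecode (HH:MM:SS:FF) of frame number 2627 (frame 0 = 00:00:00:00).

2627 ÷ 25 = 105 full seconds, remainder 2 frames.
105 s = 0 h 1 min 45 s.
Timecode: 00:01:45:02.

00:01:45:02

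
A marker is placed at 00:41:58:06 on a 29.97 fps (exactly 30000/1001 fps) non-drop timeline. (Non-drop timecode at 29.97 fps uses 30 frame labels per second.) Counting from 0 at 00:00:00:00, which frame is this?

frame 75546

Total seconds to the label: (0 × 3600 + 41 × 60 + 58) = 2518.
Frame index = 2518 × 30 + 6 = 75546.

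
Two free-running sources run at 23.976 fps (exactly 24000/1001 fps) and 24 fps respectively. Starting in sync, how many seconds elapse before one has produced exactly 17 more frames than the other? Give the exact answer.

17017/24 seconds

The gap grows by |24 − 24000/1001| = 24/1001 frames per second.
Time for a 17-frame gap: 17 ÷ (24/1001) = 17017/24 s.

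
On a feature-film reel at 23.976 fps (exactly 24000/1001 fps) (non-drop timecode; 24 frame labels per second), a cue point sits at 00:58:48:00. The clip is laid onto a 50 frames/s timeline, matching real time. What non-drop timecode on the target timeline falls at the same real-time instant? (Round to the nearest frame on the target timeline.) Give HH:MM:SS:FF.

Source frame index: (0×3600 + 58×60 + 48) × 24 + 0 = 84672.
Real time: 84672 / (24000/1001) = 441441/125 s.
Target frame: (441441/125) × (50) = 882882/5 ≈ 176576.400 → 176576.
At 50 labels/s: frame 176576 → 00:58:51:26.

00:58:51:26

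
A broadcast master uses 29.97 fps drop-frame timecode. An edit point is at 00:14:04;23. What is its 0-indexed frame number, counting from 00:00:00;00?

As if non-drop at 30 labels/s: (0 × 3600 + 14 × 60 + 4) × 30 + 23 = 25343.
Minute boundaries passed: 14; those not divisible by 10: 14 − 1 = 13; dropped labels = 2 × 13 = 26.
Actual frame index = 25343 − 26 = 25317.

25317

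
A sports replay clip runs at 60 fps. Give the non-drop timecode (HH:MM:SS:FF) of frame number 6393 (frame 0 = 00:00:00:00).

6393 ÷ 60 = 106 full seconds, remainder 33 frames.
106 s = 0 h 1 min 46 s.
Timecode: 00:01:46:33.

00:01:46:33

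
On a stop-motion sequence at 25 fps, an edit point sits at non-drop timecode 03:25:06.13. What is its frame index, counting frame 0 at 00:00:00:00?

frame 307663

Total seconds to the label: (3 × 3600 + 25 × 60 + 6) = 12306.
Frame index = 12306 × 25 + 13 = 307663.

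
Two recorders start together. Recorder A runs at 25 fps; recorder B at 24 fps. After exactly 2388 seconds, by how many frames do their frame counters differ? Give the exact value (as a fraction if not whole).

2388 frames

A emits 25 × 2388 = 59700 frames; B emits 24 × 2388 = 57312.
Difference = 2388 frames; B is behind A.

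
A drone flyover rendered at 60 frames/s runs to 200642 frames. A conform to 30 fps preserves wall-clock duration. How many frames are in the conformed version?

100321 frames

Frames at target rate = 200642 × (30) / (60) = 100321.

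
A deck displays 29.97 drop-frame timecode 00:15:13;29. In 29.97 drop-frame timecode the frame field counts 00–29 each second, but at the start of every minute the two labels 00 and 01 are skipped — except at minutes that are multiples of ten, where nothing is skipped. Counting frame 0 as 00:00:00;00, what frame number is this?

27391

As if non-drop at 30 labels/s: (0 × 3600 + 15 × 60 + 13) × 30 + 29 = 27419.
Minute boundaries passed: 15; those not divisible by 10: 15 − 1 = 14; dropped labels = 2 × 14 = 28.
Actual frame index = 27419 − 28 = 27391.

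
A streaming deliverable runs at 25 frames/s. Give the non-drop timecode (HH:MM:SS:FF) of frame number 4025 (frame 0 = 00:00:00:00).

4025 ÷ 25 = 161 full seconds, remainder 0 frames.
161 s = 0 h 2 min 41 s.
Timecode: 00:02:41:00.

00:02:41:00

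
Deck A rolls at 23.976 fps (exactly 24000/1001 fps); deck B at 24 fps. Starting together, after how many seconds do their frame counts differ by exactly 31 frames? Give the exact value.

31031/24 seconds

The gap grows by |24 − 24000/1001| = 24/1001 frames per second.
Time for a 31-frame gap: 31 ÷ (24/1001) = 31031/24 s.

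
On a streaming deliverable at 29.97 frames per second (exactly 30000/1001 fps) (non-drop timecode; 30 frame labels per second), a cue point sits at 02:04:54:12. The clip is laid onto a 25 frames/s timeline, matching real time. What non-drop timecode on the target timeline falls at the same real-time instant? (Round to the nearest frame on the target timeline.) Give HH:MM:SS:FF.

Source frame index: (2×3600 + 4×60 + 54) × 30 + 12 = 224832.
Real time: 224832 / (30000/1001) = 4688684/625 s.
Target frame: (4688684/625) × (25) = 4688684/25 ≈ 187547.360 → 187547.
At 25 labels/s: frame 187547 → 02:05:01:22.

02:05:01:22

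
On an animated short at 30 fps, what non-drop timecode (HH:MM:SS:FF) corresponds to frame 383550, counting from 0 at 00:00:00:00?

383550 ÷ 30 = 12785 full seconds, remainder 0 frames.
12785 s = 3 h 33 min 5 s.
Timecode: 03:33:05:00.

03:33:05:00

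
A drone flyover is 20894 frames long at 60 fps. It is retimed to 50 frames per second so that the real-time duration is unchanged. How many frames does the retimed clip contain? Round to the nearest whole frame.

Frames at target rate = 20894 × (50) / (60) = 52235/3 ≈ 17411.667.
Nearest whole frame: 17412.

17412 frames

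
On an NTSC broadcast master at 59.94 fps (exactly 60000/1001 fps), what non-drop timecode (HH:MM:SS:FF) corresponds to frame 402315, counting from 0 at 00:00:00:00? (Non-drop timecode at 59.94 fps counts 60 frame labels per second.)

402315 ÷ 60 = 6705 full seconds, remainder 15 frames.
6705 s = 1 h 51 min 45 s.
Timecode: 01:51:45:15.

01:51:45:15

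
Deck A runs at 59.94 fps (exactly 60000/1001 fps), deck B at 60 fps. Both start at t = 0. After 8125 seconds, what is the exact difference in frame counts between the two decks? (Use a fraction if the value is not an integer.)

A emits 60000/1001 × 8125 = 37500000/77 frames; B emits 60 × 8125 = 487500.
Difference = 37500/77 frames (≈ 487.0130); B is ahead of A.

37500/77 frames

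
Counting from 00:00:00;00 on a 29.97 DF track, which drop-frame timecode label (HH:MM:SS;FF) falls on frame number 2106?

00:01:10;08

Each 10-minute DF block holds 10 × 60 × 30 − 9 × 2 = 17982 frames. 2106 ÷ 17982 → 0 full blocks, remainder 2106.
Within the partial block the first minute is 1800 frames and each further minute 1798, so 1 further minute boundary passed. Total skipped labels = 18 × 0 + 2 × 1 = 2.
Non-drop label index = 2106 + 2 = 2108; at 30 labels/s that is 00:01:10:08, i.e. DF 00:01:10;08.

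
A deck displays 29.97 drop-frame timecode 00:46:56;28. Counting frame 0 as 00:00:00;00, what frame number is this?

As if non-drop at 30 labels/s: (0 × 3600 + 46 × 60 + 56) × 30 + 28 = 84508.
Minute boundaries passed: 46; those not divisible by 10: 46 − 4 = 42; dropped labels = 2 × 42 = 84.
Actual frame index = 84508 − 84 = 84424.

84424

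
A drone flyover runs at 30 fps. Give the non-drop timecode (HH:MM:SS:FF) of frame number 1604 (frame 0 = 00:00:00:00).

1604 ÷ 30 = 53 full seconds, remainder 14 frames.
53 s = 0 h 0 min 53 s.
Timecode: 00:00:53:14.

00:00:53:14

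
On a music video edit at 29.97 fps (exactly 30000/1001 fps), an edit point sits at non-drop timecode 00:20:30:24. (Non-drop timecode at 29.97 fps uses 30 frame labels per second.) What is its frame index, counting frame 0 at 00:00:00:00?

36924

Total seconds to the label: (0 × 3600 + 20 × 60 + 30) = 1230.
Frame index = 1230 × 30 + 24 = 36924.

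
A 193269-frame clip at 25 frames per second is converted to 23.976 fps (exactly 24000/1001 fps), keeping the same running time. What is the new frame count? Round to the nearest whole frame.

185353 frames

Frames at target rate = 193269 × (24000/1001) / (25) = 185538240/1001 ≈ 185352.887.
Nearest whole frame: 185353.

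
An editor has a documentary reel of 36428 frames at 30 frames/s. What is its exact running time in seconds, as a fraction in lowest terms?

Running time = 36428 ÷ (30) = 36428 × 1/30 = 18214/15 s.

18214/15 seconds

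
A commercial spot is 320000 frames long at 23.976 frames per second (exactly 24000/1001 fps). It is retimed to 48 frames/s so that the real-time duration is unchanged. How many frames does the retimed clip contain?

Target frames = source frames × (target rate / source rate) = 320000 × (48)/(24000/1001) = 320000 × 1001/500 = 640640.

640640 frames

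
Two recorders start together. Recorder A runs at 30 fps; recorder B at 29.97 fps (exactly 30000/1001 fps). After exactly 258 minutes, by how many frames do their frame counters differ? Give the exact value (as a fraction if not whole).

464400/1001 frames

258 min = 15480 s.
A emits 30 × 15480 = 464400 frames; B emits 30000/1001 × 15480 = 464400000/1001.
Difference = 464400/1001 frames (≈ 463.9361); B is behind A.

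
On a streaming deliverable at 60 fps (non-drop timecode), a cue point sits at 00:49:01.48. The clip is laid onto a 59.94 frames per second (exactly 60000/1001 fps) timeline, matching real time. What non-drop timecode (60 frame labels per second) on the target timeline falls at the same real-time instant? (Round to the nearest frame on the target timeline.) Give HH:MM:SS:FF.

00:48:58:52

Source frame index: (0×3600 + 49×60 + 1) × 60 + 48 = 176508.
Real time: 176508 / (60) = 14709/5 s.
Target frame: (14709/5) × (60000/1001) = 176508000/1001 ≈ 176331.668 → 176332.
At 60 labels/s: frame 176332 → 00:48:58:52.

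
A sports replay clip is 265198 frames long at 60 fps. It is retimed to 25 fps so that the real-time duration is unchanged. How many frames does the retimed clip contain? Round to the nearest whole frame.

110499 frames

Frames at target rate = 265198 × (25) / (60) = 662995/6 ≈ 110499.167.
Nearest whole frame: 110499.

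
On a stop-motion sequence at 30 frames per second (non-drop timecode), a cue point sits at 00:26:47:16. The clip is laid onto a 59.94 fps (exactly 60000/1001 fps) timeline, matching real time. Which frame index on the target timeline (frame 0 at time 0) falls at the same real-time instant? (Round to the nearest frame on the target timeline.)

Source frame index: (0×3600 + 26×60 + 47) × 30 + 16 = 48226.
Real time: 48226 / (30) = 24113/15 s.
Target frame: (24113/15) × (60000/1001) = 96452000/1001 ≈ 96355.644 → 96356.

frame 96356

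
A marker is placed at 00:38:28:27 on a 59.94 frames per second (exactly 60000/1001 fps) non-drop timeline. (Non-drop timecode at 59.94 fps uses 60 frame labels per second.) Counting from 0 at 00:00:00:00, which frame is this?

Total seconds to the label: (0 × 3600 + 38 × 60 + 28) = 2308.
Frame index = 2308 × 60 + 27 = 138507.

138507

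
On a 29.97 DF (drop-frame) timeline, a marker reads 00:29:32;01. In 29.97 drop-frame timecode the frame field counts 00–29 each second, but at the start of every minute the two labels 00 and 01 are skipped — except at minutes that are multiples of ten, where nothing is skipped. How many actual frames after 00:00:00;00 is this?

As if non-drop at 30 labels/s: (0 × 3600 + 29 × 60 + 32) × 30 + 1 = 53161.
Minute boundaries passed: 29; those not divisible by 10: 29 − 2 = 27; dropped labels = 2 × 27 = 54.
Actual frame index = 53161 − 54 = 53107.

53107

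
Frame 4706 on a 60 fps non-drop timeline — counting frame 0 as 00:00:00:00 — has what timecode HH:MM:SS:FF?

4706 ÷ 60 = 78 full seconds, remainder 26 frames.
78 s = 0 h 1 min 18 s.
Timecode: 00:01:18:26.

00:01:18:26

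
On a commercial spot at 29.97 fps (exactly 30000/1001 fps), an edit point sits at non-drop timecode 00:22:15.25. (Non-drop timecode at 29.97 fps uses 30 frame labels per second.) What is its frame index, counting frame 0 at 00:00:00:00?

Total seconds to the label: (0 × 3600 + 22 × 60 + 15) = 1335.
Frame index = 1335 × 30 + 25 = 40075.

frame 40075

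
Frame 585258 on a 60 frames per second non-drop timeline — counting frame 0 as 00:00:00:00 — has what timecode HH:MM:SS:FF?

585258 ÷ 60 = 9754 full seconds, remainder 18 frames.
9754 s = 2 h 42 min 34 s.
Timecode: 02:42:34:18.

02:42:34:18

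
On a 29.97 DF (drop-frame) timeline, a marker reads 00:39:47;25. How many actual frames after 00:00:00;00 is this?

As if non-drop at 30 labels/s: (0 × 3600 + 39 × 60 + 47) × 30 + 25 = 71635.
Minute boundaries passed: 39; those not divisible by 10: 39 − 3 = 36; dropped labels = 2 × 36 = 72.
Actual frame index = 71635 − 72 = 71563.

71563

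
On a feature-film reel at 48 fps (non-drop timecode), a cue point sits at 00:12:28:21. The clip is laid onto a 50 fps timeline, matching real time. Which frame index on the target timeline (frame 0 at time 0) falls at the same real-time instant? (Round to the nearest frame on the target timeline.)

frame 37422

Source frame index: (0×3600 + 12×60 + 28) × 48 + 21 = 35925.
Real time: 35925 / (48) = 11975/16 s.
Target frame: (11975/16) × (50) = 299375/8 ≈ 37421.875 → 37422.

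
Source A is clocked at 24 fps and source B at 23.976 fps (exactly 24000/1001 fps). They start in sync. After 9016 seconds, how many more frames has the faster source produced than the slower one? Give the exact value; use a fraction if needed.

30912/143 frames

A emits 24 × 9016 = 216384 frames; B emits 24000/1001 × 9016 = 30912000/143.
Difference = 30912/143 frames (≈ 216.1678); B is behind A.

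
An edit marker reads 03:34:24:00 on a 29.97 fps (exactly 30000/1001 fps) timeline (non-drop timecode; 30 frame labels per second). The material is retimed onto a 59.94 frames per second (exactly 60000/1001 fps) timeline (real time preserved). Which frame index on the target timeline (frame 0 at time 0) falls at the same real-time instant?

Source frame index: (3×3600 + 34×60 + 24) × 30 + 0 = 385920.
Real time: 385920 / (30000/1001) = 1609608/125 s.
Target frame: (1609608/125) × (60000/1001) = 771840.

frame 771840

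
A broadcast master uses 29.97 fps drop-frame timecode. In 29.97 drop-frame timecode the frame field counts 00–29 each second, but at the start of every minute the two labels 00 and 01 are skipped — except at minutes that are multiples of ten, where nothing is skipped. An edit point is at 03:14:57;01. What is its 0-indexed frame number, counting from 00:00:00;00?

Complete 10-minute blocks: 19, each 17982 frames → 341658.
Remaining 4 whole minutes in the current block: 1800 + 3 × 1798 = 7194 frames.
Within the current minute: 57 × 30 + 1 − 2 = 1709 (labels ;00/;01 skipped at this minute). Total = 341658 + 7194 + 1709 = 350561.

350561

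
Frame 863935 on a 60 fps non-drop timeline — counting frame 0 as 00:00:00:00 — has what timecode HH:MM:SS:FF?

863935 ÷ 60 = 14398 full seconds, remainder 55 frames.
14398 s = 3 h 59 min 58 s.
Timecode: 03:59:58:55.

03:59:58:55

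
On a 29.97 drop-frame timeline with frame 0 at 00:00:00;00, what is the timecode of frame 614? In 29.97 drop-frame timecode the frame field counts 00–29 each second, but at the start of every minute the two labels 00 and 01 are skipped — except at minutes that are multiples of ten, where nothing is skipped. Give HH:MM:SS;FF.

Ten DF minutes hold 17982 frames, so frame 614 lies in block 0 (frames 0–17981) with 614 frames into that block.
The block's first minute is 1800 frames and the rest 1798 each; 614 frames reaches minute 0, so 0 × 18 + 0 × 2 = 0 labels have been skipped so far.
Adding those back, label number 614 + 0 = 614 at 30 labels/s is 20 s + 14 f = 0 h 0 min 20 s frame 14, i.e. 00:00:20;14.

00:00:20;14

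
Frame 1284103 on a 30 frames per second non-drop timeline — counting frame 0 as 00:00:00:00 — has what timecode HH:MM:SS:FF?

1284103 ÷ 30 = 42803 full seconds, remainder 13 frames.
42803 s = 11 h 53 min 23 s.
Timecode: 11:53:23:13.

11:53:23:13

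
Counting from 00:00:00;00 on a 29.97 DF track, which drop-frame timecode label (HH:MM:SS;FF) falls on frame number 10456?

00:05:48;26

Each 10-minute DF block holds 10 × 60 × 30 − 9 × 2 = 17982 frames. 10456 ÷ 17982 → 0 full blocks, remainder 10456.
Within the partial block the first minute is 1800 frames and each further minute 1798, so 5 further minute boundaries passed. Total skipped labels = 18 × 0 + 2 × 5 = 10.
Non-drop label index = 10456 + 10 = 10466; at 30 labels/s that is 00:05:48:26, i.e. DF 00:05:48;26.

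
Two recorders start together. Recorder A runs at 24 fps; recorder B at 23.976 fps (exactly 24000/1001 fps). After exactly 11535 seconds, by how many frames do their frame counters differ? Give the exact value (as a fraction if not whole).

276840/1001 frames

A emits 24 × 11535 = 276840 frames; B emits 24000/1001 × 11535 = 276840000/1001.
Difference = 276840/1001 frames (≈ 276.5634); B is behind A.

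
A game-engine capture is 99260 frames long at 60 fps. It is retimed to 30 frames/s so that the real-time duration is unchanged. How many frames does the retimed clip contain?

Target frames = source frames × (target rate / source rate) = 99260 × (30)/(60) = 99260 × 1/2 = 49630.

49630 frames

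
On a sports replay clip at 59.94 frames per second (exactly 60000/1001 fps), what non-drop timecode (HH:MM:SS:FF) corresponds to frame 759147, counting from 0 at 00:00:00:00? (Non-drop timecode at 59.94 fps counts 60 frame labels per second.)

759147 ÷ 60 = 12652 full seconds, remainder 27 frames.
12652 s = 3 h 30 min 52 s.
Timecode: 03:30:52:27.

03:30:52:27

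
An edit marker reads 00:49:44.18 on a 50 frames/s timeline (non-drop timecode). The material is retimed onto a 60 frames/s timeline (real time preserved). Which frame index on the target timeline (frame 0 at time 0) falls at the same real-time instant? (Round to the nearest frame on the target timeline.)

Source frame index: (0×3600 + 49×60 + 44) × 50 + 18 = 149218.
Real time: 149218 / (50) = 74609/25 s.
Target frame: (74609/25) × (60) = 895308/5 ≈ 179061.600 → 179062.

frame 179062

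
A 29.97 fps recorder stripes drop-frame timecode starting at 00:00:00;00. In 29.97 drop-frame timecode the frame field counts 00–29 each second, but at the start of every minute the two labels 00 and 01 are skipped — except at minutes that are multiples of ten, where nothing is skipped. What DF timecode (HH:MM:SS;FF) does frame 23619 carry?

00:13:08;03

Each 10-minute DF block holds 10 × 60 × 30 − 9 × 2 = 17982 frames. 23619 ÷ 17982 → 1 full block, remainder 5637.
Within the partial block the first minute is 1800 frames and each further minute 1798, so 3 further minute boundaries passed. Total skipped labels = 18 × 1 + 2 × 3 = 24.
Non-drop label index = 23619 + 24 = 23643; at 30 labels/s that is 00:13:08:03, i.e. DF 00:13:08;03.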